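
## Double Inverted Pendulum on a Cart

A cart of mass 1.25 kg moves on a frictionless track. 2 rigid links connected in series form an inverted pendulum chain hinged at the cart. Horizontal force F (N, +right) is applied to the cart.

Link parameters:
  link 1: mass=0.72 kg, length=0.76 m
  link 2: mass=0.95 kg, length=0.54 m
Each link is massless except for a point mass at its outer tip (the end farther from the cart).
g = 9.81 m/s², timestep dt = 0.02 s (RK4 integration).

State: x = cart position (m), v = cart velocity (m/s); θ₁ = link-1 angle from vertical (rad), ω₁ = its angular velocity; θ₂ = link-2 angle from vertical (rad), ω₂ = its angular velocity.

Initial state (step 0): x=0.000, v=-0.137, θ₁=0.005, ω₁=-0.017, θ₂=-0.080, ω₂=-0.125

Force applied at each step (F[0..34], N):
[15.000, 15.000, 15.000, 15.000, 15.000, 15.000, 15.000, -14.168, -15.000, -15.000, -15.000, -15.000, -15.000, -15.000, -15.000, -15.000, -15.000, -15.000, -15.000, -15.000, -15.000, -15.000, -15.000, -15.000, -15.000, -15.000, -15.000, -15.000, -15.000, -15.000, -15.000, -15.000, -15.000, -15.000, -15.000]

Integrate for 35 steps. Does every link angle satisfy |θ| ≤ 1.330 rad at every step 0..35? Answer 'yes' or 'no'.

Answer: yes

Derivation:
apply F[0]=+15.000 → step 1: x=-0.000, v=0.102, θ₁=0.002, ω₁=-0.302, θ₂=-0.083, ω₂=-0.196
apply F[1]=+15.000 → step 2: x=0.004, v=0.343, θ₁=-0.007, ω₁=-0.591, θ₂=-0.088, ω₂=-0.264
apply F[2]=+15.000 → step 3: x=0.013, v=0.586, θ₁=-0.022, ω₁=-0.891, θ₂=-0.094, ω₂=-0.324
apply F[3]=+15.000 → step 4: x=0.028, v=0.833, θ₁=-0.043, ω₁=-1.205, θ₂=-0.101, ω₂=-0.372
apply F[4]=+15.000 → step 5: x=0.047, v=1.084, θ₁=-0.070, ω₁=-1.537, θ₂=-0.109, ω₂=-0.404
apply F[5]=+15.000 → step 6: x=0.071, v=1.339, θ₁=-0.104, ω₁=-1.887, θ₂=-0.117, ω₂=-0.418
apply F[6]=+15.000 → step 7: x=0.100, v=1.595, θ₁=-0.146, ω₁=-2.254, θ₂=-0.125, ω₂=-0.417
apply F[7]=-14.168 → step 8: x=0.130, v=1.403, θ₁=-0.189, ω₁=-2.058, θ₂=-0.133, ω₂=-0.392
apply F[8]=-15.000 → step 9: x=0.156, v=1.210, θ₁=-0.228, ω₁=-1.885, θ₂=-0.141, ω₂=-0.339
apply F[9]=-15.000 → step 10: x=0.179, v=1.029, θ₁=-0.265, ω₁=-1.749, θ₂=-0.147, ω₂=-0.259
apply F[10]=-15.000 → step 11: x=0.198, v=0.859, θ₁=-0.298, ω₁=-1.648, θ₂=-0.151, ω₂=-0.152
apply F[11]=-15.000 → step 12: x=0.213, v=0.697, θ₁=-0.331, ω₁=-1.579, θ₂=-0.153, ω₂=-0.020
apply F[12]=-15.000 → step 13: x=0.226, v=0.544, θ₁=-0.362, ω₁=-1.539, θ₂=-0.151, ω₂=0.138
apply F[13]=-15.000 → step 14: x=0.235, v=0.396, θ₁=-0.392, ω₁=-1.525, θ₂=-0.147, ω₂=0.321
apply F[14]=-15.000 → step 15: x=0.241, v=0.254, θ₁=-0.423, ω₁=-1.535, θ₂=-0.138, ω₂=0.527
apply F[15]=-15.000 → step 16: x=0.245, v=0.114, θ₁=-0.454, ω₁=-1.565, θ₂=-0.126, ω₂=0.755
apply F[16]=-15.000 → step 17: x=0.246, v=-0.024, θ₁=-0.486, ω₁=-1.612, θ₂=-0.108, ω₂=1.005
apply F[17]=-15.000 → step 18: x=0.244, v=-0.163, θ₁=-0.519, ω₁=-1.672, θ₂=-0.085, ω₂=1.272
apply F[18]=-15.000 → step 19: x=0.239, v=-0.303, θ₁=-0.553, ω₁=-1.739, θ₂=-0.057, ω₂=1.553
apply F[19]=-15.000 → step 20: x=0.232, v=-0.446, θ₁=-0.588, ω₁=-1.810, θ₂=-0.023, ω₂=1.844
apply F[20]=-15.000 → step 21: x=0.222, v=-0.594, θ₁=-0.625, ω₁=-1.878, θ₂=0.017, ω₂=2.140
apply F[21]=-15.000 → step 22: x=0.208, v=-0.746, θ₁=-0.663, ω₁=-1.940, θ₂=0.062, ω₂=2.438
apply F[22]=-15.000 → step 23: x=0.192, v=-0.902, θ₁=-0.703, ω₁=-1.991, θ₂=0.114, ω₂=2.734
apply F[23]=-15.000 → step 24: x=0.172, v=-1.062, θ₁=-0.743, ω₁=-2.029, θ₂=0.172, ω₂=3.028
apply F[24]=-15.000 → step 25: x=0.149, v=-1.226, θ₁=-0.784, ω₁=-2.052, θ₂=0.235, ω₂=3.320
apply F[25]=-15.000 → step 26: x=0.123, v=-1.392, θ₁=-0.825, ω₁=-2.058, θ₂=0.305, ω₂=3.612
apply F[26]=-15.000 → step 27: x=0.094, v=-1.558, θ₁=-0.866, ω₁=-2.044, θ₂=0.380, ω₂=3.907
apply F[27]=-15.000 → step 28: x=0.061, v=-1.722, θ₁=-0.906, ω₁=-2.011, θ₂=0.461, ω₂=4.209
apply F[28]=-15.000 → step 29: x=0.025, v=-1.883, θ₁=-0.946, ω₁=-1.956, θ₂=0.548, ω₂=4.525
apply F[29]=-15.000 → step 30: x=-0.015, v=-2.037, θ₁=-0.984, ω₁=-1.876, θ₂=0.642, ω₂=4.860
apply F[30]=-15.000 → step 31: x=-0.057, v=-2.181, θ₁=-1.021, ω₁=-1.770, θ₂=0.743, ω₂=5.223
apply F[31]=-15.000 → step 32: x=-0.102, v=-2.310, θ₁=-1.055, ω₁=-1.635, θ₂=0.851, ω₂=5.621
apply F[32]=-15.000 → step 33: x=-0.149, v=-2.419, θ₁=-1.086, ω₁=-1.469, θ₂=0.968, ω₂=6.062
apply F[33]=-15.000 → step 34: x=-0.198, v=-2.499, θ₁=-1.114, ω₁=-1.275, θ₂=1.094, ω₂=6.550
apply F[34]=-15.000 → step 35: x=-0.249, v=-2.540, θ₁=-1.137, ω₁=-1.061, θ₂=1.230, ω₂=7.083
Max |angle| over trajectory = 1.230 rad; bound = 1.330 → within bound.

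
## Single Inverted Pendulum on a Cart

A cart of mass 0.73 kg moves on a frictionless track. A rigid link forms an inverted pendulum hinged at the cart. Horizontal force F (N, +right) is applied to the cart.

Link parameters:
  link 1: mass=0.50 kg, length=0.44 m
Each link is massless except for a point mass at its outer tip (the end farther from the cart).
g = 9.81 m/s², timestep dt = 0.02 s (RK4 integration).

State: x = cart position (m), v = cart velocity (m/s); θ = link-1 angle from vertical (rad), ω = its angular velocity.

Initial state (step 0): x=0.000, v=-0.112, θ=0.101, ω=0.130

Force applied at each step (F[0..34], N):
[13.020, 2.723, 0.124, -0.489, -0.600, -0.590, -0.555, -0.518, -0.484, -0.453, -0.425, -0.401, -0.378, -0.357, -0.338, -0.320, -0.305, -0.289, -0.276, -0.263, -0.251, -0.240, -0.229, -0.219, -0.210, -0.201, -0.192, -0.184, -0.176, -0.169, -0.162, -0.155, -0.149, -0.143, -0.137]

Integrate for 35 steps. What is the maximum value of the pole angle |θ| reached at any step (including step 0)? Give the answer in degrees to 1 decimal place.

apply F[0]=+13.020 → step 1: x=0.001, v=0.229, θ=0.096, ω=-0.597
apply F[1]=+2.723 → step 2: x=0.006, v=0.292, θ=0.083, ω=-0.698
apply F[2]=+0.124 → step 3: x=0.012, v=0.285, θ=0.070, ω=-0.649
apply F[3]=-0.489 → step 4: x=0.018, v=0.263, θ=0.058, ω=-0.571
apply F[4]=-0.600 → step 5: x=0.023, v=0.240, θ=0.047, ω=-0.495
apply F[5]=-0.590 → step 6: x=0.027, v=0.218, θ=0.038, ω=-0.427
apply F[6]=-0.555 → step 7: x=0.031, v=0.198, θ=0.030, ω=-0.367
apply F[7]=-0.518 → step 8: x=0.035, v=0.181, θ=0.023, ω=-0.315
apply F[8]=-0.484 → step 9: x=0.039, v=0.165, θ=0.017, ω=-0.270
apply F[9]=-0.453 → step 10: x=0.042, v=0.150, θ=0.012, ω=-0.230
apply F[10]=-0.425 → step 11: x=0.045, v=0.137, θ=0.008, ω=-0.196
apply F[11]=-0.401 → step 12: x=0.047, v=0.126, θ=0.004, ω=-0.167
apply F[12]=-0.378 → step 13: x=0.050, v=0.115, θ=0.001, ω=-0.141
apply F[13]=-0.357 → step 14: x=0.052, v=0.105, θ=-0.001, ω=-0.119
apply F[14]=-0.338 → step 15: x=0.054, v=0.096, θ=-0.003, ω=-0.099
apply F[15]=-0.320 → step 16: x=0.056, v=0.088, θ=-0.005, ω=-0.083
apply F[16]=-0.305 → step 17: x=0.057, v=0.080, θ=-0.007, ω=-0.068
apply F[17]=-0.289 → step 18: x=0.059, v=0.073, θ=-0.008, ω=-0.056
apply F[18]=-0.276 → step 19: x=0.060, v=0.067, θ=-0.009, ω=-0.045
apply F[19]=-0.263 → step 20: x=0.062, v=0.061, θ=-0.010, ω=-0.036
apply F[20]=-0.251 → step 21: x=0.063, v=0.056, θ=-0.010, ω=-0.028
apply F[21]=-0.240 → step 22: x=0.064, v=0.050, θ=-0.011, ω=-0.021
apply F[22]=-0.229 → step 23: x=0.065, v=0.046, θ=-0.011, ω=-0.015
apply F[23]=-0.219 → step 24: x=0.066, v=0.041, θ=-0.012, ω=-0.010
apply F[24]=-0.210 → step 25: x=0.066, v=0.037, θ=-0.012, ω=-0.005
apply F[25]=-0.201 → step 26: x=0.067, v=0.033, θ=-0.012, ω=-0.002
apply F[26]=-0.192 → step 27: x=0.068, v=0.029, θ=-0.012, ω=0.001
apply F[27]=-0.184 → step 28: x=0.068, v=0.026, θ=-0.012, ω=0.004
apply F[28]=-0.176 → step 29: x=0.069, v=0.023, θ=-0.012, ω=0.006
apply F[29]=-0.169 → step 30: x=0.069, v=0.020, θ=-0.011, ω=0.008
apply F[30]=-0.162 → step 31: x=0.070, v=0.017, θ=-0.011, ω=0.010
apply F[31]=-0.155 → step 32: x=0.070, v=0.014, θ=-0.011, ω=0.011
apply F[32]=-0.149 → step 33: x=0.070, v=0.011, θ=-0.011, ω=0.012
apply F[33]=-0.143 → step 34: x=0.070, v=0.009, θ=-0.011, ω=0.013
apply F[34]=-0.137 → step 35: x=0.071, v=0.006, θ=-0.010, ω=0.013
Max |angle| over trajectory = 0.101 rad = 5.8°.

Answer: 5.8°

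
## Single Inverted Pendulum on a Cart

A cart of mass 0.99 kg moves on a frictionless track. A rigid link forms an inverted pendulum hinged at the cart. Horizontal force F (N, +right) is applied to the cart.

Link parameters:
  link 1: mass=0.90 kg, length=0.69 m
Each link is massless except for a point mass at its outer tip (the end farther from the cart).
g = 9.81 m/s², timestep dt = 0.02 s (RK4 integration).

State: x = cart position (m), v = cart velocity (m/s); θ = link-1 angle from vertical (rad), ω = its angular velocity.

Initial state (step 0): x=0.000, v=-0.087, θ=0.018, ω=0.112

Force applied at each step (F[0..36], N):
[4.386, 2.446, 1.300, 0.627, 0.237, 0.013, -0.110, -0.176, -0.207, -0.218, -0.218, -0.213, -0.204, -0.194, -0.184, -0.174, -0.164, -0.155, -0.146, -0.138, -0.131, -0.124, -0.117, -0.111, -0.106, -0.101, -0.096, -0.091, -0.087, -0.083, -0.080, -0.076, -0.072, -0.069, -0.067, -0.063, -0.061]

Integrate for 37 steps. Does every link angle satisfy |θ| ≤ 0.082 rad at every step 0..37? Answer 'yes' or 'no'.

Answer: yes

Derivation:
apply F[0]=+4.386 → step 1: x=-0.001, v=-0.002, θ=0.019, ω=-0.006
apply F[1]=+2.446 → step 2: x=-0.000, v=0.044, θ=0.018, ω=-0.068
apply F[2]=+1.300 → step 3: x=0.001, v=0.067, θ=0.017, ω=-0.096
apply F[3]=+0.627 → step 4: x=0.002, v=0.077, θ=0.015, ω=-0.106
apply F[4]=+0.237 → step 5: x=0.004, v=0.080, θ=0.013, ω=-0.105
apply F[5]=+0.013 → step 6: x=0.005, v=0.078, θ=0.011, ω=-0.100
apply F[6]=-0.110 → step 7: x=0.007, v=0.074, θ=0.009, ω=-0.091
apply F[7]=-0.176 → step 8: x=0.008, v=0.069, θ=0.007, ω=-0.082
apply F[8]=-0.207 → step 9: x=0.010, v=0.064, θ=0.005, ω=-0.073
apply F[9]=-0.218 → step 10: x=0.011, v=0.059, θ=0.004, ω=-0.064
apply F[10]=-0.218 → step 11: x=0.012, v=0.054, θ=0.003, ω=-0.055
apply F[11]=-0.213 → step 12: x=0.013, v=0.049, θ=0.002, ω=-0.048
apply F[12]=-0.204 → step 13: x=0.014, v=0.044, θ=0.001, ω=-0.041
apply F[13]=-0.194 → step 14: x=0.015, v=0.040, θ=0.000, ω=-0.035
apply F[14]=-0.184 → step 15: x=0.015, v=0.037, θ=-0.001, ω=-0.030
apply F[15]=-0.174 → step 16: x=0.016, v=0.033, θ=-0.001, ω=-0.025
apply F[16]=-0.164 → step 17: x=0.017, v=0.030, θ=-0.002, ω=-0.021
apply F[17]=-0.155 → step 18: x=0.017, v=0.028, θ=-0.002, ω=-0.018
apply F[18]=-0.146 → step 19: x=0.018, v=0.025, θ=-0.002, ω=-0.015
apply F[19]=-0.138 → step 20: x=0.018, v=0.023, θ=-0.003, ω=-0.012
apply F[20]=-0.131 → step 21: x=0.019, v=0.020, θ=-0.003, ω=-0.010
apply F[21]=-0.124 → step 22: x=0.019, v=0.018, θ=-0.003, ω=-0.008
apply F[22]=-0.117 → step 23: x=0.020, v=0.017, θ=-0.003, ω=-0.006
apply F[23]=-0.111 → step 24: x=0.020, v=0.015, θ=-0.003, ω=-0.004
apply F[24]=-0.106 → step 25: x=0.020, v=0.013, θ=-0.003, ω=-0.003
apply F[25]=-0.101 → step 26: x=0.020, v=0.012, θ=-0.003, ω=-0.002
apply F[26]=-0.096 → step 27: x=0.021, v=0.011, θ=-0.003, ω=-0.001
apply F[27]=-0.091 → step 28: x=0.021, v=0.009, θ=-0.003, ω=0.000
apply F[28]=-0.087 → step 29: x=0.021, v=0.008, θ=-0.003, ω=0.001
apply F[29]=-0.083 → step 30: x=0.021, v=0.007, θ=-0.003, ω=0.001
apply F[30]=-0.080 → step 31: x=0.021, v=0.006, θ=-0.003, ω=0.002
apply F[31]=-0.076 → step 32: x=0.021, v=0.005, θ=-0.003, ω=0.002
apply F[32]=-0.072 → step 33: x=0.021, v=0.004, θ=-0.003, ω=0.003
apply F[33]=-0.069 → step 34: x=0.022, v=0.003, θ=-0.003, ω=0.003
apply F[34]=-0.067 → step 35: x=0.022, v=0.003, θ=-0.003, ω=0.003
apply F[35]=-0.063 → step 36: x=0.022, v=0.002, θ=-0.003, ω=0.004
apply F[36]=-0.061 → step 37: x=0.022, v=0.001, θ=-0.003, ω=0.004
Max |angle| over trajectory = 0.019 rad; bound = 0.082 → within bound.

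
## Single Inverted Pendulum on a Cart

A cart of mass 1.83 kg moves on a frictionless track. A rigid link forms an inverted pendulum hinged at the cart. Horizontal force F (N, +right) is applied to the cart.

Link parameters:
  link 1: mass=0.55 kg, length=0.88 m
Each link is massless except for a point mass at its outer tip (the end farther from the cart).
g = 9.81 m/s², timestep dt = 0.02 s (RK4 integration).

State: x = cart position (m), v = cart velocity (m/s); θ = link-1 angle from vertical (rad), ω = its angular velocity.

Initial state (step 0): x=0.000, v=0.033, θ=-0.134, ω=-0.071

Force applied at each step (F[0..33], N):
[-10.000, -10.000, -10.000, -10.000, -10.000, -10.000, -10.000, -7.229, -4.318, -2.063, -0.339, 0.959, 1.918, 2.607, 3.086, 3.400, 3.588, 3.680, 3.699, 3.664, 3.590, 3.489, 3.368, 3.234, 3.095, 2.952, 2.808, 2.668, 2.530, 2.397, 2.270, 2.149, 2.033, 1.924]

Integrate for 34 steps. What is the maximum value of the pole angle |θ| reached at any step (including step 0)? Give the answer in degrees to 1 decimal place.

apply F[0]=-10.000 → step 1: x=-0.000, v=-0.068, θ=-0.135, ω=0.013
apply F[1]=-10.000 → step 2: x=-0.003, v=-0.169, θ=-0.133, ω=0.097
apply F[2]=-10.000 → step 3: x=-0.007, v=-0.270, θ=-0.131, ω=0.181
apply F[3]=-10.000 → step 4: x=-0.014, v=-0.371, θ=-0.126, ω=0.267
apply F[4]=-10.000 → step 5: x=-0.022, v=-0.473, θ=-0.120, ω=0.354
apply F[5]=-10.000 → step 6: x=-0.032, v=-0.575, θ=-0.112, ω=0.443
apply F[6]=-10.000 → step 7: x=-0.045, v=-0.678, θ=-0.102, ω=0.536
apply F[7]=-7.229 → step 8: x=-0.059, v=-0.751, θ=-0.091, ω=0.597
apply F[8]=-4.318 → step 9: x=-0.075, v=-0.793, θ=-0.079, ω=0.626
apply F[9]=-2.063 → step 10: x=-0.091, v=-0.812, θ=-0.066, ω=0.631
apply F[10]=-0.339 → step 11: x=-0.107, v=-0.812, θ=-0.054, ω=0.618
apply F[11]=+0.959 → step 12: x=-0.123, v=-0.799, θ=-0.042, ω=0.592
apply F[12]=+1.918 → step 13: x=-0.139, v=-0.776, θ=-0.030, ω=0.558
apply F[13]=+2.607 → step 14: x=-0.154, v=-0.746, θ=-0.019, ω=0.519
apply F[14]=+3.086 → step 15: x=-0.169, v=-0.712, θ=-0.009, ω=0.476
apply F[15]=+3.400 → step 16: x=-0.183, v=-0.674, θ=-0.000, ω=0.433
apply F[16]=+3.588 → step 17: x=-0.196, v=-0.635, θ=0.008, ω=0.389
apply F[17]=+3.680 → step 18: x=-0.208, v=-0.596, θ=0.015, ω=0.347
apply F[18]=+3.699 → step 19: x=-0.219, v=-0.556, θ=0.022, ω=0.306
apply F[19]=+3.664 → step 20: x=-0.230, v=-0.518, θ=0.028, ω=0.268
apply F[20]=+3.590 → step 21: x=-0.240, v=-0.480, θ=0.032, ω=0.232
apply F[21]=+3.489 → step 22: x=-0.249, v=-0.444, θ=0.037, ω=0.199
apply F[22]=+3.368 → step 23: x=-0.258, v=-0.410, θ=0.040, ω=0.168
apply F[23]=+3.234 → step 24: x=-0.266, v=-0.377, θ=0.044, ω=0.140
apply F[24]=+3.095 → step 25: x=-0.273, v=-0.346, θ=0.046, ω=0.115
apply F[25]=+2.952 → step 26: x=-0.280, v=-0.316, θ=0.048, ω=0.092
apply F[26]=+2.808 → step 27: x=-0.286, v=-0.288, θ=0.050, ω=0.071
apply F[27]=+2.668 → step 28: x=-0.291, v=-0.262, θ=0.051, ω=0.053
apply F[28]=+2.530 → step 29: x=-0.296, v=-0.238, θ=0.052, ω=0.036
apply F[29]=+2.397 → step 30: x=-0.301, v=-0.214, θ=0.053, ω=0.022
apply F[30]=+2.270 → step 31: x=-0.305, v=-0.193, θ=0.053, ω=0.009
apply F[31]=+2.149 → step 32: x=-0.308, v=-0.172, θ=0.053, ω=-0.002
apply F[32]=+2.033 → step 33: x=-0.312, v=-0.153, θ=0.053, ω=-0.012
apply F[33]=+1.924 → step 34: x=-0.315, v=-0.135, θ=0.052, ω=-0.021
Max |angle| over trajectory = 0.135 rad = 7.7°.

Answer: 7.7°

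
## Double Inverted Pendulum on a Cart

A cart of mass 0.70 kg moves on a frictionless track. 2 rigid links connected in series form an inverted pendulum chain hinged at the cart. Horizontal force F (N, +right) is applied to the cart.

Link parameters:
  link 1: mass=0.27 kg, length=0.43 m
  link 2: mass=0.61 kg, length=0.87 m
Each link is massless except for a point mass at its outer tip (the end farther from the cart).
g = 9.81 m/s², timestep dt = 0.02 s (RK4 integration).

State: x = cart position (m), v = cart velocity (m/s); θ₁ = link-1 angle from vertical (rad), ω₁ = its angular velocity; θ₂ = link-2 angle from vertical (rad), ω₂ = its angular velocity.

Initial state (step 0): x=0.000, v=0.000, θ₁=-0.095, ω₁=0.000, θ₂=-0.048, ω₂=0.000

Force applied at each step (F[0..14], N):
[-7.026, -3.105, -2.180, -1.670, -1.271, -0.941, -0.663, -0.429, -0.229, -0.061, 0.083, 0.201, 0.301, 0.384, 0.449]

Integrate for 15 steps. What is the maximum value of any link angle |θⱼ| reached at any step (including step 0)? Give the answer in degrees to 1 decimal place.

Answer: 5.4°

Derivation:
apply F[0]=-7.026 → step 1: x=-0.002, v=-0.176, θ₁=-0.092, ω₁=0.314, θ₂=-0.048, ω₂=0.036
apply F[1]=-3.105 → step 2: x=-0.006, v=-0.242, θ₁=-0.085, ω₁=0.384, θ₂=-0.047, ω₂=0.067
apply F[2]=-2.180 → step 3: x=-0.011, v=-0.285, θ₁=-0.077, ω₁=0.409, θ₂=-0.045, ω₂=0.093
apply F[3]=-1.670 → step 4: x=-0.017, v=-0.314, θ₁=-0.069, ω₁=0.415, θ₂=-0.043, ω₂=0.114
apply F[4]=-1.271 → step 5: x=-0.024, v=-0.335, θ₁=-0.061, ω₁=0.409, θ₂=-0.040, ω₂=0.131
apply F[5]=-0.941 → step 6: x=-0.031, v=-0.348, θ₁=-0.053, ω₁=0.396, θ₂=-0.038, ω₂=0.144
apply F[6]=-0.663 → step 7: x=-0.038, v=-0.355, θ₁=-0.045, ω₁=0.377, θ₂=-0.035, ω₂=0.153
apply F[7]=-0.429 → step 8: x=-0.045, v=-0.357, θ₁=-0.038, ω₁=0.355, θ₂=-0.032, ω₂=0.159
apply F[8]=-0.229 → step 9: x=-0.052, v=-0.355, θ₁=-0.031, ω₁=0.331, θ₂=-0.028, ω₂=0.162
apply F[9]=-0.061 → step 10: x=-0.059, v=-0.350, θ₁=-0.024, ω₁=0.306, θ₂=-0.025, ω₂=0.163
apply F[10]=+0.083 → step 11: x=-0.066, v=-0.343, θ₁=-0.018, ω₁=0.281, θ₂=-0.022, ω₂=0.161
apply F[11]=+0.201 → step 12: x=-0.073, v=-0.333, θ₁=-0.013, ω₁=0.256, θ₂=-0.019, ω₂=0.158
apply F[12]=+0.301 → step 13: x=-0.079, v=-0.322, θ₁=-0.008, ω₁=0.232, θ₂=-0.016, ω₂=0.153
apply F[13]=+0.384 → step 14: x=-0.085, v=-0.309, θ₁=-0.004, ω₁=0.208, θ₂=-0.013, ω₂=0.147
apply F[14]=+0.449 → step 15: x=-0.091, v=-0.296, θ₁=0.000, ω₁=0.186, θ₂=-0.010, ω₂=0.140
Max |angle| over trajectory = 0.095 rad = 5.4°.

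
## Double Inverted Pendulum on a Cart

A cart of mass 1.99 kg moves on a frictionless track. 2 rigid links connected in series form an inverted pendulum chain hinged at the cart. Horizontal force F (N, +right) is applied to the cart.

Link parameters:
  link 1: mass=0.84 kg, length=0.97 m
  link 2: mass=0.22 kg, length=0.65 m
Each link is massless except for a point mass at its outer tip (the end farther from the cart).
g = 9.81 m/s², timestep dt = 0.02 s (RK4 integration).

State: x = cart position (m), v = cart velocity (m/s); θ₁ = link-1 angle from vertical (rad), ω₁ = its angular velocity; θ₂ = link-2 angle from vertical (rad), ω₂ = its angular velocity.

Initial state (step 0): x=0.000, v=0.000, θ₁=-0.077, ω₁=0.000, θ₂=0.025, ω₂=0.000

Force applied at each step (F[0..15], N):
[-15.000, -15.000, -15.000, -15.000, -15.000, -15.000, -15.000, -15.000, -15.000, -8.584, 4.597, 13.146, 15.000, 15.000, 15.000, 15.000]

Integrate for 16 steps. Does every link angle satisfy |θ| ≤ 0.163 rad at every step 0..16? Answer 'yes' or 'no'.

apply F[0]=-15.000 → step 1: x=-0.001, v=-0.142, θ₁=-0.076, ω₁=0.125, θ₂=0.025, ω₂=0.041
apply F[1]=-15.000 → step 2: x=-0.006, v=-0.285, θ₁=-0.072, ω₁=0.251, θ₂=0.027, ω₂=0.080
apply F[2]=-15.000 → step 3: x=-0.013, v=-0.428, θ₁=-0.066, ω₁=0.380, θ₂=0.029, ω₂=0.118
apply F[3]=-15.000 → step 4: x=-0.023, v=-0.573, θ₁=-0.057, ω₁=0.511, θ₂=0.031, ω₂=0.154
apply F[4]=-15.000 → step 5: x=-0.036, v=-0.718, θ₁=-0.045, ω₁=0.646, θ₂=0.035, ω₂=0.186
apply F[5]=-15.000 → step 6: x=-0.052, v=-0.865, θ₁=-0.031, ω₁=0.785, θ₂=0.039, ω₂=0.214
apply F[6]=-15.000 → step 7: x=-0.070, v=-1.013, θ₁=-0.014, ω₁=0.931, θ₂=0.043, ω₂=0.237
apply F[7]=-15.000 → step 8: x=-0.092, v=-1.164, θ₁=0.006, ω₁=1.082, θ₂=0.048, ω₂=0.254
apply F[8]=-15.000 → step 9: x=-0.117, v=-1.316, θ₁=0.030, ω₁=1.242, θ₂=0.053, ω₂=0.264
apply F[9]=-8.584 → step 10: x=-0.144, v=-1.406, θ₁=0.055, ω₁=1.342, θ₂=0.059, ω₂=0.269
apply F[10]=+4.597 → step 11: x=-0.172, v=-1.366, θ₁=0.082, ω₁=1.315, θ₂=0.064, ω₂=0.266
apply F[11]=+13.146 → step 12: x=-0.198, v=-1.242, θ₁=0.107, ω₁=1.209, θ₂=0.069, ω₂=0.257
apply F[12]=+15.000 → step 13: x=-0.221, v=-1.103, θ₁=0.130, ω₁=1.093, θ₂=0.074, ω₂=0.240
apply F[13]=+15.000 → step 14: x=-0.242, v=-0.967, θ₁=0.151, ω₁=0.985, θ₂=0.079, ω₂=0.216
apply F[14]=+15.000 → step 15: x=-0.260, v=-0.833, θ₁=0.170, ω₁=0.886, θ₂=0.083, ω₂=0.185
apply F[15]=+15.000 → step 16: x=-0.275, v=-0.701, θ₁=0.186, ω₁=0.793, θ₂=0.086, ω₂=0.149
Max |angle| over trajectory = 0.186 rad; bound = 0.163 → exceeded.

Answer: no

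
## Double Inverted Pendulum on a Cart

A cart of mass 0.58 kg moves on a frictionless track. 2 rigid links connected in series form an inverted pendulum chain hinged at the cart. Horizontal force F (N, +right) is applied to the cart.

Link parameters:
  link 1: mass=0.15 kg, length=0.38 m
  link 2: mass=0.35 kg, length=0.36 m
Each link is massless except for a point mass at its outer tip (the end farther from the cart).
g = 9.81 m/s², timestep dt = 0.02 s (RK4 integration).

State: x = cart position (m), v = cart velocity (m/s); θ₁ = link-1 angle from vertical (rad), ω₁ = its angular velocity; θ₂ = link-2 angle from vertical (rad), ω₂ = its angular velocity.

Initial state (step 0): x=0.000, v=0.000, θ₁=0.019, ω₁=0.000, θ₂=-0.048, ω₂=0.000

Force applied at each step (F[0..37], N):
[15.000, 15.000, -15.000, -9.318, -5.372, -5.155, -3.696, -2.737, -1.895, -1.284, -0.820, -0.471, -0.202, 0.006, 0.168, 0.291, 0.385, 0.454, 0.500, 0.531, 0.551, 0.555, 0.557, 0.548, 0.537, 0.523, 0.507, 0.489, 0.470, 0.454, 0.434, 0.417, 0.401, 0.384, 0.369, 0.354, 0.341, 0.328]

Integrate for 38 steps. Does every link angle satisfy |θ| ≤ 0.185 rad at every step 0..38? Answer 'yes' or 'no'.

Answer: yes

Derivation:
apply F[0]=+15.000 → step 1: x=0.005, v=0.515, θ₁=0.006, ω₁=-1.270, θ₂=-0.049, ω₂=-0.116
apply F[1]=+15.000 → step 2: x=0.021, v=1.033, θ₁=-0.032, ω₁=-2.600, θ₂=-0.052, ω₂=-0.177
apply F[2]=-15.000 → step 3: x=0.036, v=0.525, θ₁=-0.071, ω₁=-1.293, θ₂=-0.056, ω₂=-0.176
apply F[3]=-9.318 → step 4: x=0.044, v=0.219, θ₁=-0.089, ω₁=-0.563, θ₂=-0.059, ω₂=-0.128
apply F[4]=-5.372 → step 5: x=0.046, v=0.050, θ₁=-0.097, ω₁=-0.214, θ₂=-0.061, ω₂=-0.063
apply F[5]=-5.155 → step 6: x=0.046, v=-0.110, θ₁=-0.098, ω₁=0.107, θ₂=-0.061, ω₂=0.009
apply F[6]=-3.696 → step 7: x=0.042, v=-0.220, θ₁=-0.094, ω₁=0.302, θ₂=-0.061, ω₂=0.076
apply F[7]=-2.737 → step 8: x=0.037, v=-0.299, θ₁=-0.087, ω₁=0.423, θ₂=-0.058, ω₂=0.135
apply F[8]=-1.895 → step 9: x=0.031, v=-0.350, θ₁=-0.078, ω₁=0.483, θ₂=-0.055, ω₂=0.181
apply F[9]=-1.284 → step 10: x=0.023, v=-0.382, θ₁=-0.068, ω₁=0.506, θ₂=-0.051, ω₂=0.217
apply F[10]=-0.820 → step 11: x=0.016, v=-0.400, θ₁=-0.058, ω₁=0.503, θ₂=-0.047, ω₂=0.242
apply F[11]=-0.471 → step 12: x=0.008, v=-0.407, θ₁=-0.048, ω₁=0.484, θ₂=-0.042, ω₂=0.258
apply F[12]=-0.202 → step 13: x=-0.001, v=-0.407, θ₁=-0.039, ω₁=0.456, θ₂=-0.036, ω₂=0.266
apply F[13]=+0.006 → step 14: x=-0.009, v=-0.401, θ₁=-0.030, ω₁=0.422, θ₂=-0.031, ω₂=0.267
apply F[14]=+0.168 → step 15: x=-0.017, v=-0.391, θ₁=-0.022, ω₁=0.385, θ₂=-0.026, ω₂=0.263
apply F[15]=+0.291 → step 16: x=-0.024, v=-0.377, θ₁=-0.015, ω₁=0.347, θ₂=-0.021, ω₂=0.254
apply F[16]=+0.385 → step 17: x=-0.032, v=-0.362, θ₁=-0.008, ω₁=0.309, θ₂=-0.016, ω₂=0.242
apply F[17]=+0.454 → step 18: x=-0.039, v=-0.346, θ₁=-0.002, ω₁=0.272, θ₂=-0.011, ω₂=0.228
apply F[18]=+0.500 → step 19: x=-0.045, v=-0.328, θ₁=0.003, ω₁=0.238, θ₂=-0.006, ω₂=0.212
apply F[19]=+0.531 → step 20: x=-0.052, v=-0.311, θ₁=0.007, ω₁=0.206, θ₂=-0.002, ω₂=0.195
apply F[20]=+0.551 → step 21: x=-0.058, v=-0.294, θ₁=0.011, ω₁=0.176, θ₂=0.001, ω₂=0.177
apply F[21]=+0.555 → step 22: x=-0.064, v=-0.277, θ₁=0.014, ω₁=0.149, θ₂=0.005, ω₂=0.160
apply F[22]=+0.557 → step 23: x=-0.069, v=-0.260, θ₁=0.017, ω₁=0.125, θ₂=0.008, ω₂=0.143
apply F[23]=+0.548 → step 24: x=-0.074, v=-0.244, θ₁=0.019, ω₁=0.104, θ₂=0.010, ω₂=0.127
apply F[24]=+0.537 → step 25: x=-0.079, v=-0.229, θ₁=0.021, ω₁=0.085, θ₂=0.013, ω₂=0.111
apply F[25]=+0.523 → step 26: x=-0.083, v=-0.215, θ₁=0.023, ω₁=0.068, θ₂=0.015, ω₂=0.096
apply F[26]=+0.507 → step 27: x=-0.087, v=-0.201, θ₁=0.024, ω₁=0.053, θ₂=0.017, ω₂=0.083
apply F[27]=+0.489 → step 28: x=-0.091, v=-0.188, θ₁=0.025, ω₁=0.041, θ₂=0.018, ω₂=0.070
apply F[28]=+0.470 → step 29: x=-0.095, v=-0.177, θ₁=0.025, ω₁=0.030, θ₂=0.019, ω₂=0.059
apply F[29]=+0.454 → step 30: x=-0.098, v=-0.165, θ₁=0.026, ω₁=0.020, θ₂=0.021, ω₂=0.048
apply F[30]=+0.434 → step 31: x=-0.101, v=-0.155, θ₁=0.026, ω₁=0.012, θ₂=0.021, ω₂=0.039
apply F[31]=+0.417 → step 32: x=-0.104, v=-0.145, θ₁=0.027, ω₁=0.006, θ₂=0.022, ω₂=0.030
apply F[32]=+0.401 → step 33: x=-0.107, v=-0.135, θ₁=0.027, ω₁=-0.000, θ₂=0.023, ω₂=0.023
apply F[33]=+0.384 → step 34: x=-0.110, v=-0.127, θ₁=0.027, ω₁=-0.005, θ₂=0.023, ω₂=0.016
apply F[34]=+0.369 → step 35: x=-0.112, v=-0.118, θ₁=0.026, ω₁=-0.009, θ₂=0.023, ω₂=0.010
apply F[35]=+0.354 → step 36: x=-0.115, v=-0.111, θ₁=0.026, ω₁=-0.013, θ₂=0.023, ω₂=0.005
apply F[36]=+0.341 → step 37: x=-0.117, v=-0.103, θ₁=0.026, ω₁=-0.016, θ₂=0.024, ω₂=0.001
apply F[37]=+0.328 → step 38: x=-0.119, v=-0.096, θ₁=0.026, ω₁=-0.018, θ₂=0.023, ω₂=-0.003
Max |angle| over trajectory = 0.098 rad; bound = 0.185 → within bound.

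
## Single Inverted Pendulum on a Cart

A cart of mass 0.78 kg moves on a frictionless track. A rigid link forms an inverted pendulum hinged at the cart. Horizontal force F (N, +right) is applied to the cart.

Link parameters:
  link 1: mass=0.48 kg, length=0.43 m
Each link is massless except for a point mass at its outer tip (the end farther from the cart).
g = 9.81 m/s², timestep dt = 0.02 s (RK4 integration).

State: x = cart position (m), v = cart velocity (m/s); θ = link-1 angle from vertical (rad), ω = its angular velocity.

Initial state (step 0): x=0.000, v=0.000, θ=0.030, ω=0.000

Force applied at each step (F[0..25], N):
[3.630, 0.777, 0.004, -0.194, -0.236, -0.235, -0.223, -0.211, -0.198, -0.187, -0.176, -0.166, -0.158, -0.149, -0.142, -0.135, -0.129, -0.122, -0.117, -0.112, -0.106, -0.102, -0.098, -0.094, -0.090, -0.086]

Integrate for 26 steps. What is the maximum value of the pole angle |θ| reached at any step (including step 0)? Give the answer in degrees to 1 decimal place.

Answer: 1.7°

Derivation:
apply F[0]=+3.630 → step 1: x=0.001, v=0.089, θ=0.028, ω=-0.195
apply F[1]=+0.777 → step 2: x=0.003, v=0.106, θ=0.024, ω=-0.222
apply F[2]=+0.004 → step 3: x=0.005, v=0.104, θ=0.020, ω=-0.206
apply F[3]=-0.194 → step 4: x=0.007, v=0.097, θ=0.016, ω=-0.181
apply F[4]=-0.236 → step 5: x=0.009, v=0.089, θ=0.012, ω=-0.157
apply F[5]=-0.235 → step 6: x=0.011, v=0.082, θ=0.009, ω=-0.135
apply F[6]=-0.223 → step 7: x=0.012, v=0.075, θ=0.007, ω=-0.116
apply F[7]=-0.211 → step 8: x=0.014, v=0.069, θ=0.005, ω=-0.099
apply F[8]=-0.198 → step 9: x=0.015, v=0.063, θ=0.003, ω=-0.084
apply F[9]=-0.187 → step 10: x=0.016, v=0.058, θ=0.001, ω=-0.071
apply F[10]=-0.176 → step 11: x=0.017, v=0.054, θ=0.000, ω=-0.060
apply F[11]=-0.166 → step 12: x=0.018, v=0.049, θ=-0.001, ω=-0.051
apply F[12]=-0.158 → step 13: x=0.019, v=0.045, θ=-0.002, ω=-0.042
apply F[13]=-0.149 → step 14: x=0.020, v=0.042, θ=-0.003, ω=-0.035
apply F[14]=-0.142 → step 15: x=0.021, v=0.039, θ=-0.003, ω=-0.029
apply F[15]=-0.135 → step 16: x=0.022, v=0.036, θ=-0.004, ω=-0.024
apply F[16]=-0.129 → step 17: x=0.022, v=0.033, θ=-0.004, ω=-0.019
apply F[17]=-0.122 → step 18: x=0.023, v=0.030, θ=-0.005, ω=-0.015
apply F[18]=-0.117 → step 19: x=0.023, v=0.028, θ=-0.005, ω=-0.012
apply F[19]=-0.112 → step 20: x=0.024, v=0.026, θ=-0.005, ω=-0.009
apply F[20]=-0.106 → step 21: x=0.024, v=0.023, θ=-0.005, ω=-0.006
apply F[21]=-0.102 → step 22: x=0.025, v=0.021, θ=-0.005, ω=-0.004
apply F[22]=-0.098 → step 23: x=0.025, v=0.020, θ=-0.005, ω=-0.002
apply F[23]=-0.094 → step 24: x=0.026, v=0.018, θ=-0.005, ω=-0.000
apply F[24]=-0.090 → step 25: x=0.026, v=0.016, θ=-0.005, ω=0.001
apply F[25]=-0.086 → step 26: x=0.026, v=0.015, θ=-0.005, ω=0.002
Max |angle| over trajectory = 0.030 rad = 1.7°.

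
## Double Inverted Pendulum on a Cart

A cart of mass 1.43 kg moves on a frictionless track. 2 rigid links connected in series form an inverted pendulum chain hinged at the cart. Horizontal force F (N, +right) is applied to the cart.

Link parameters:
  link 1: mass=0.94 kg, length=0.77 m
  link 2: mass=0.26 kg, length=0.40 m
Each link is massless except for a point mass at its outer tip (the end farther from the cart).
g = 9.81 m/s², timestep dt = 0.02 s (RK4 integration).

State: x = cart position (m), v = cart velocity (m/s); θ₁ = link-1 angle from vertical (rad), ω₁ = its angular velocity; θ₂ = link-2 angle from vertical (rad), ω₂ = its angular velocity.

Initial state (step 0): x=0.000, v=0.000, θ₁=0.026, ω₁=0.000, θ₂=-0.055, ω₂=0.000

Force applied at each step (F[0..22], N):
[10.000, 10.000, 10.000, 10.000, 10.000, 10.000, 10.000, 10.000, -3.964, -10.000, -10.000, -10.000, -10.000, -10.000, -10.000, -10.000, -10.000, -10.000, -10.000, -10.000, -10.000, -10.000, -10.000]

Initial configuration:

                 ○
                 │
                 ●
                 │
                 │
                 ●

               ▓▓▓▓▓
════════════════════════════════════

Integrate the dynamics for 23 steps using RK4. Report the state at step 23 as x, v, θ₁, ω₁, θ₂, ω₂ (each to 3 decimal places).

Answer: x=0.210, v=-0.278, θ₁=-0.378, ω₁=-0.795, θ₂=-0.009, ω₂=1.284

Derivation:
apply F[0]=+10.000 → step 1: x=0.001, v=0.136, θ₁=0.024, ω₁=-0.164, θ₂=-0.056, ω₂=-0.051
apply F[1]=+10.000 → step 2: x=0.005, v=0.272, θ₁=0.019, ω₁=-0.329, θ₂=-0.057, ω₂=-0.101
apply F[2]=+10.000 → step 3: x=0.012, v=0.409, θ₁=0.011, ω₁=-0.499, θ₂=-0.060, ω₂=-0.147
apply F[3]=+10.000 → step 4: x=0.022, v=0.548, θ₁=-0.001, ω₁=-0.673, θ₂=-0.063, ω₂=-0.187
apply F[4]=+10.000 → step 5: x=0.034, v=0.689, θ₁=-0.016, ω₁=-0.855, θ₂=-0.067, ω₂=-0.221
apply F[5]=+10.000 → step 6: x=0.049, v=0.833, θ₁=-0.035, ω₁=-1.044, θ₂=-0.072, ω₂=-0.246
apply F[6]=+10.000 → step 7: x=0.067, v=0.979, θ₁=-0.058, ω₁=-1.244, θ₂=-0.077, ω₂=-0.262
apply F[7]=+10.000 → step 8: x=0.089, v=1.128, θ₁=-0.085, ω₁=-1.455, θ₂=-0.082, ω₂=-0.266
apply F[8]=-3.964 → step 9: x=0.111, v=1.087, θ₁=-0.113, ω₁=-1.427, θ₂=-0.087, ω₂=-0.258
apply F[9]=-10.000 → step 10: x=0.131, v=0.966, θ₁=-0.141, ω₁=-1.307, θ₂=-0.092, ω₂=-0.237
apply F[10]=-10.000 → step 11: x=0.149, v=0.850, θ₁=-0.166, ω₁=-1.201, θ₂=-0.097, ω₂=-0.201
apply F[11]=-10.000 → step 12: x=0.165, v=0.739, θ₁=-0.189, ω₁=-1.109, θ₂=-0.100, ω₂=-0.153
apply F[12]=-10.000 → step 13: x=0.179, v=0.631, θ₁=-0.210, ω₁=-1.030, θ₂=-0.103, ω₂=-0.092
apply F[13]=-10.000 → step 14: x=0.191, v=0.528, θ₁=-0.230, ω₁=-0.963, θ₂=-0.104, ω₂=-0.018
apply F[14]=-10.000 → step 15: x=0.200, v=0.428, θ₁=-0.249, ω₁=-0.906, θ₂=-0.103, ω₂=0.068
apply F[15]=-10.000 → step 16: x=0.208, v=0.331, θ₁=-0.266, ω₁=-0.861, θ₂=-0.101, ω₂=0.167
apply F[16]=-10.000 → step 17: x=0.213, v=0.237, θ₁=-0.283, ω₁=-0.825, θ₂=-0.097, ω₂=0.280
apply F[17]=-10.000 → step 18: x=0.217, v=0.146, θ₁=-0.300, ω₁=-0.799, θ₂=-0.090, ω₂=0.407
apply F[18]=-10.000 → step 19: x=0.219, v=0.057, θ₁=-0.315, ω₁=-0.781, θ₂=-0.080, ω₂=0.548
apply F[19]=-10.000 → step 20: x=0.219, v=-0.029, θ₁=-0.331, ω₁=-0.773, θ₂=-0.068, ω₂=0.705
apply F[20]=-10.000 → step 21: x=0.218, v=-0.114, θ₁=-0.346, ω₁=-0.772, θ₂=-0.052, ω₂=0.880
apply F[21]=-10.000 → step 22: x=0.215, v=-0.197, θ₁=-0.362, ω₁=-0.780, θ₂=-0.032, ω₂=1.072
apply F[22]=-10.000 → step 23: x=0.210, v=-0.278, θ₁=-0.378, ω₁=-0.795, θ₂=-0.009, ω₂=1.284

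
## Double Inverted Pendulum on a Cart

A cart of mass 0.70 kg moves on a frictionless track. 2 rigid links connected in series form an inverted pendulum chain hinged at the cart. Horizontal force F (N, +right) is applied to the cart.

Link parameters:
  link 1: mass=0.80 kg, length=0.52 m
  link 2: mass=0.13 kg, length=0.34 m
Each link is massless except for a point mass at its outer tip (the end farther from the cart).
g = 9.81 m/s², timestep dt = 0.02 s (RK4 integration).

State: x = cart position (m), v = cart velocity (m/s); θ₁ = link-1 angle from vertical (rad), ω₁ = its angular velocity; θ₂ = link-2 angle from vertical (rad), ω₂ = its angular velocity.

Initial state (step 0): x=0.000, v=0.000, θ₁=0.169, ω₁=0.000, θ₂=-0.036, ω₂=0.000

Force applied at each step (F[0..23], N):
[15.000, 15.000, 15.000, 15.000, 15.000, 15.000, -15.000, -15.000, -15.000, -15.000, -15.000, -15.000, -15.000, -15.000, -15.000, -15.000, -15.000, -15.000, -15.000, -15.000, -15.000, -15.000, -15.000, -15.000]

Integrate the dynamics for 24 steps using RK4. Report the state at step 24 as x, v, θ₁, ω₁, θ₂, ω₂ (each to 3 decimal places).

apply F[0]=+15.000 → step 1: x=0.004, v=0.373, θ₁=0.163, ω₁=-0.629, θ₂=-0.038, ω₂=-0.174
apply F[1]=+15.000 → step 2: x=0.015, v=0.752, θ₁=0.144, ω₁=-1.277, θ₂=-0.043, ω₂=-0.334
apply F[2]=+15.000 → step 3: x=0.034, v=1.144, θ₁=0.111, ω₁=-1.964, θ₂=-0.051, ω₂=-0.463
apply F[3]=+15.000 → step 4: x=0.061, v=1.552, θ₁=0.065, ω₁=-2.704, θ₂=-0.061, ω₂=-0.549
apply F[4]=+15.000 → step 5: x=0.096, v=1.974, θ₁=0.003, ω₁=-3.500, θ₂=-0.073, ω₂=-0.589
apply F[5]=+15.000 → step 6: x=0.140, v=2.403, θ₁=-0.075, ω₁=-4.336, θ₂=-0.084, ω₂=-0.594
apply F[6]=-15.000 → step 7: x=0.184, v=1.988, θ₁=-0.155, ω₁=-3.587, θ₂=-0.096, ω₂=-0.585
apply F[7]=-15.000 → step 8: x=0.220, v=1.598, θ₁=-0.220, ω₁=-2.926, θ₂=-0.108, ω₂=-0.538
apply F[8]=-15.000 → step 9: x=0.248, v=1.236, θ₁=-0.272, ω₁=-2.352, θ₂=-0.117, ω₂=-0.444
apply F[9]=-15.000 → step 10: x=0.269, v=0.899, θ₁=-0.314, ω₁=-1.854, θ₂=-0.125, ω₂=-0.304
apply F[10]=-15.000 → step 11: x=0.284, v=0.583, θ₁=-0.347, ω₁=-1.416, θ₂=-0.129, ω₂=-0.125
apply F[11]=-15.000 → step 12: x=0.293, v=0.281, θ₁=-0.371, ω₁=-1.025, θ₂=-0.130, ω₂=0.087
apply F[12]=-15.000 → step 13: x=0.295, v=-0.010, θ₁=-0.388, ω₁=-0.667, θ₂=-0.126, ω₂=0.325
apply F[13]=-15.000 → step 14: x=0.292, v=-0.294, θ₁=-0.398, ω₁=-0.330, θ₂=-0.117, ω₂=0.586
apply F[14]=-15.000 → step 15: x=0.284, v=-0.574, θ₁=-0.401, ω₁=-0.004, θ₂=-0.102, ω₂=0.866
apply F[15]=-15.000 → step 16: x=0.269, v=-0.856, θ₁=-0.398, ω₁=0.322, θ₂=-0.082, ω₂=1.160
apply F[16]=-15.000 → step 17: x=0.249, v=-1.141, θ₁=-0.388, ω₁=0.658, θ₂=-0.056, ω₂=1.467
apply F[17]=-15.000 → step 18: x=0.224, v=-1.433, θ₁=-0.372, ω₁=1.014, θ₂=-0.023, ω₂=1.783
apply F[18]=-15.000 → step 19: x=0.192, v=-1.737, θ₁=-0.348, ω₁=1.402, θ₂=0.016, ω₂=2.101
apply F[19]=-15.000 → step 20: x=0.154, v=-2.056, θ₁=-0.315, ω₁=1.837, θ₂=0.061, ω₂=2.412
apply F[20]=-15.000 → step 21: x=0.110, v=-2.395, θ₁=-0.274, ω₁=2.331, θ₂=0.112, ω₂=2.705
apply F[21]=-15.000 → step 22: x=0.058, v=-2.759, θ₁=-0.221, ω₁=2.901, θ₂=0.169, ω₂=2.960
apply F[22]=-15.000 → step 23: x=-0.001, v=-3.150, θ₁=-0.157, ω₁=3.558, θ₂=0.230, ω₂=3.151
apply F[23]=-15.000 → step 24: x=-0.068, v=-3.567, θ₁=-0.079, ω₁=4.308, θ₂=0.294, ω₂=3.243

Answer: x=-0.068, v=-3.567, θ₁=-0.079, ω₁=4.308, θ₂=0.294, ω₂=3.243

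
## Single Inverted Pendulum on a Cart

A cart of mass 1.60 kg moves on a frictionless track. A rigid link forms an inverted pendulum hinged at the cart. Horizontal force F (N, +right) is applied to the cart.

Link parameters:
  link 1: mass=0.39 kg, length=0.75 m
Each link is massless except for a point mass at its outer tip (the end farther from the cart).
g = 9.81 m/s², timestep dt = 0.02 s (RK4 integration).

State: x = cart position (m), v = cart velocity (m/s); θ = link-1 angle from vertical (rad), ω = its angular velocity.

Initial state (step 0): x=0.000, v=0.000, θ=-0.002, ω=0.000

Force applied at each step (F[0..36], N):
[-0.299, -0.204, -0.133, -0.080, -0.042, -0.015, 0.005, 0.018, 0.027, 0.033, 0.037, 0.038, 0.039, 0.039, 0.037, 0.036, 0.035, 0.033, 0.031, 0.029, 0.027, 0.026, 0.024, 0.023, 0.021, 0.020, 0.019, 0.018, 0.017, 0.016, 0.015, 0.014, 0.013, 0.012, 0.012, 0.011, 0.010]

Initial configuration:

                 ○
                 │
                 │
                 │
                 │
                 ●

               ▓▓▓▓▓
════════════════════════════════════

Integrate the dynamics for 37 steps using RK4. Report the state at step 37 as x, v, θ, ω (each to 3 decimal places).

Answer: x=-0.003, v=-0.000, θ=0.000, ω=-0.001

Derivation:
apply F[0]=-0.299 → step 1: x=-0.000, v=-0.004, θ=-0.002, ω=0.004
apply F[1]=-0.204 → step 2: x=-0.000, v=-0.006, θ=-0.002, ω=0.007
apply F[2]=-0.133 → step 3: x=-0.000, v=-0.008, θ=-0.002, ω=0.009
apply F[3]=-0.080 → step 4: x=-0.000, v=-0.009, θ=-0.002, ω=0.010
apply F[4]=-0.042 → step 5: x=-0.001, v=-0.009, θ=-0.001, ω=0.010
apply F[5]=-0.015 → step 6: x=-0.001, v=-0.009, θ=-0.001, ω=0.010
apply F[6]=+0.005 → step 7: x=-0.001, v=-0.009, θ=-0.001, ω=0.009
apply F[7]=+0.018 → step 8: x=-0.001, v=-0.009, θ=-0.001, ω=0.009
apply F[8]=+0.027 → step 9: x=-0.001, v=-0.008, θ=-0.001, ω=0.008
apply F[9]=+0.033 → step 10: x=-0.001, v=-0.008, θ=-0.000, ω=0.007
apply F[10]=+0.037 → step 11: x=-0.002, v=-0.008, θ=-0.000, ω=0.007
apply F[11]=+0.038 → step 12: x=-0.002, v=-0.007, θ=-0.000, ω=0.006
apply F[12]=+0.039 → step 13: x=-0.002, v=-0.007, θ=-0.000, ω=0.005
apply F[13]=+0.039 → step 14: x=-0.002, v=-0.006, θ=0.000, ω=0.005
apply F[14]=+0.037 → step 15: x=-0.002, v=-0.006, θ=0.000, ω=0.004
apply F[15]=+0.036 → step 16: x=-0.002, v=-0.005, θ=0.000, ω=0.003
apply F[16]=+0.035 → step 17: x=-0.002, v=-0.005, θ=0.000, ω=0.003
apply F[17]=+0.033 → step 18: x=-0.002, v=-0.004, θ=0.000, ω=0.002
apply F[18]=+0.031 → step 19: x=-0.003, v=-0.004, θ=0.000, ω=0.002
apply F[19]=+0.029 → step 20: x=-0.003, v=-0.004, θ=0.000, ω=0.002
apply F[20]=+0.027 → step 21: x=-0.003, v=-0.003, θ=0.000, ω=0.001
apply F[21]=+0.026 → step 22: x=-0.003, v=-0.003, θ=0.000, ω=0.001
apply F[22]=+0.024 → step 23: x=-0.003, v=-0.003, θ=0.000, ω=0.001
apply F[23]=+0.023 → step 24: x=-0.003, v=-0.002, θ=0.000, ω=0.001
apply F[24]=+0.021 → step 25: x=-0.003, v=-0.002, θ=0.001, ω=0.000
apply F[25]=+0.020 → step 26: x=-0.003, v=-0.002, θ=0.001, ω=0.000
apply F[26]=+0.019 → step 27: x=-0.003, v=-0.002, θ=0.001, ω=0.000
apply F[27]=+0.018 → step 28: x=-0.003, v=-0.002, θ=0.001, ω=-0.000
apply F[28]=+0.017 → step 29: x=-0.003, v=-0.001, θ=0.001, ω=-0.000
apply F[29]=+0.016 → step 30: x=-0.003, v=-0.001, θ=0.001, ω=-0.000
apply F[30]=+0.015 → step 31: x=-0.003, v=-0.001, θ=0.001, ω=-0.000
apply F[31]=+0.014 → step 32: x=-0.003, v=-0.001, θ=0.001, ω=-0.000
apply F[32]=+0.013 → step 33: x=-0.003, v=-0.001, θ=0.000, ω=-0.000
apply F[33]=+0.012 → step 34: x=-0.003, v=-0.001, θ=0.000, ω=-0.000
apply F[34]=+0.012 → step 35: x=-0.003, v=-0.001, θ=0.000, ω=-0.001
apply F[35]=+0.011 → step 36: x=-0.003, v=-0.000, θ=0.000, ω=-0.001
apply F[36]=+0.010 → step 37: x=-0.003, v=-0.000, θ=0.000, ω=-0.001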